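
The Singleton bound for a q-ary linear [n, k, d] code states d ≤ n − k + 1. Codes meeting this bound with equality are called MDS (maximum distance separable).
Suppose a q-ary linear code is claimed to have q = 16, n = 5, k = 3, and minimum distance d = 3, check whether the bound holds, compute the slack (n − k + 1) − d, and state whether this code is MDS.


Singleton RHS = n − k + 1 = 3, slack = 0, bound satisfied, MDS.

Singleton bound: d ≤ n − k + 1.
Here n = 5, k = 3, so n − k + 1 = 3.
Given d = 3, check d ≤ 3: YES.
Slack = (n − k + 1) − d = 0.
The code is MDS (slack = 0).
Description: the claimed parameters are [5, 3, 3]_16; such a code would be MDS (meets Singleton bound).


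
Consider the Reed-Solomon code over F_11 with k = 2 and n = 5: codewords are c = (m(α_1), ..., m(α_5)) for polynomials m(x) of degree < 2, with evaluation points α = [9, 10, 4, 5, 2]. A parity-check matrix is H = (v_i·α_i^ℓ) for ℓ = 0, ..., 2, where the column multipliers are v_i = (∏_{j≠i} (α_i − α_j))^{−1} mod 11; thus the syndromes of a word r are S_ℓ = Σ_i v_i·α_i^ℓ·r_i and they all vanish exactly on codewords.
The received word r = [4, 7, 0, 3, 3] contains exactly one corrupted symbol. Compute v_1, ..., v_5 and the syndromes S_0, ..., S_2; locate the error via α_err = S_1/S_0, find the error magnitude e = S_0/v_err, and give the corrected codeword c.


S = (7, 3, 6), error at position 5, error magnitude e = 9, c = [4, 7, 0, 3, 5].

Step 1: column multipliers v_i = (∏_{j≠i}(α_i − α_j))^{−1} mod 11.
  i = 1 (α = 9): (9−10)(9−4)(9−5)(9−2) = (−1)·5·4·7 = −140 ≡ 3, so v_1 = 3^{−1} = 4 (mod 11).
  i = 2 (α = 10): (10−9)(10−4)(10−5)(10−2) = 1·6·5·8 = 240 ≡ 9, so v_2 = 9^{−1} = 5 (mod 11).
  i = 3 (α = 4): (4−9)(4−10)(4−5)(4−2) = (−5)·(−6)·(−1)·2 = −60 ≡ 6, so v_3 = 6^{−1} = 2 (mod 11).
  i = 4 (α = 5): (5−9)(5−10)(5−4)(5−2) = (−4)·(−5)·1·3 = 60 ≡ 5, so v_4 = 5^{−1} = 9 (mod 11).
  i = 5 (α = 2): (2−9)(2−10)(2−4)(2−5) = (−7)·(−8)·(−2)·(−3) = 336 ≡ 6, so v_5 = 6^{−1} = 2 (mod 11).
  v = [4, 5, 2, 9, 2].
Step 2: syndromes of r = [4, 7, 0, 3, 3] (all sums mod 11).
  S_0 = Σ v_i r_i = 4·4 + 5·7 + 2·0 + 9·3 + 2·3 = 84 ≡ 7.
  S_1 = Σ v_i α_i r_i = 4·9·4 + 5·10·7 + 2·4·0 + 9·5·3 + 2·2·3 = 641 ≡ 3.
  α_i^2 mod 11 = [4, 1, 5, 3, 4].
  S_2 = Σ v_i α_i^2 r_i = 4·4·4 + 5·1·7 + 2·5·0 + 9·3·3 + 2·4·3 = 204 ≡ 6.
  S = (7, 3, 6) ≠ 0, so r is not a codeword (an error is present).
Step 3: locate the error. For a single error e at position i, S_ℓ = v_i·e·α_i^ℓ, so α_err = S_1/S_0.
  S_0^{−1} = 7^{−1} = 8 (mod 11), so α_err = 3·8 = 24 ≡ 2 = α_5. Error position i = 5.
  Consistency check: S_2/S_1 = 6·4 = 24 ≡ 2 = α_err ✓ (single-error assumption holds).
Step 4: error magnitude e = S_0/v_5 = S_0·∏_{j≠5}(α_5 − α_j) = 7·6 = 42 ≡ 9 (mod 11).
Step 5: correct position 5: c_5 = r_5 − e = 3 − 9 ≡ 5 (mod 11). Hence c = [4, 7, 0, 3, 5].
  Check: interpolating c through the α_i gives m(x) = 10 + 3·x (degree < 2) with m(α_i) = c_i for every i, so c is indeed a codeword.


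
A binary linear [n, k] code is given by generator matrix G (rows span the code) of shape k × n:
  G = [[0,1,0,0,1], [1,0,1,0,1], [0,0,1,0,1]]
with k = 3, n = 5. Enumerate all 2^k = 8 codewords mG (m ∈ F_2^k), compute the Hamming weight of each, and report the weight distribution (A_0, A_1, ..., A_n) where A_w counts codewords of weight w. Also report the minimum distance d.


Weight distribution: A_0 = 1, A_1 = 1, A_2 = 3, A_3 = 3. Minimum distance d = 1.

Enumerate all 2^3 = 8 messages m ∈ F_2^3.
For each, compute codeword c = mG in F_2^5, then tally its weight.
  m = 000 → c = 00000, weight = 0.
  m = 100 → c = 01001, weight = 2.
  m = 010 → c = 10101, weight = 3.
  m = 110 → c = 11100, weight = 3.
  m = 001 → c = 00101, weight = 2.
  m = 101 → c = 01100, weight = 2.
  m = 011 → c = 10000, weight = 1.
  m = 111 → c = 11001, weight = 3.
Tally weights:
  weight 0: 1 codewords.
  weight 1: 1 codewords.
  weight 2: 3 codewords.
  weight 3: 3 codewords.
Minimum distance d = smallest w > 0 with A_w > 0 = 1.
Sanity: Σ A_w = 8 = 2^3 = 8 ✓.


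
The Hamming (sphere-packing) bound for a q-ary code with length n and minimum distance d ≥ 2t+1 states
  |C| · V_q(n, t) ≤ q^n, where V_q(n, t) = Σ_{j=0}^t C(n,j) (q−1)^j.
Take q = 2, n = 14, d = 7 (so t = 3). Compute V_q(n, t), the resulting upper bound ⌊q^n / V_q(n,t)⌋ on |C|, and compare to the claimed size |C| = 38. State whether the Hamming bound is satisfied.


V_q(n, t) = 470, q^n = 16384, Hamming bound = 34, |C| = 38 > bound (violated).

Step 1: Compute V_q(n, t) = Σ_{j=0}^3 C(n, j) (q−1)^j.
  j = 0: C(14,0)·(1)^0 = 1·1 = 1.
  j = 1: C(14,1)·(1)^1 = 14·1 = 14.
  j = 2: C(14,2)·(1)^2 = 91·1 = 91.
  j = 3: C(14,3)·(1)^3 = 364·1 = 364.
  V_q(n, t) = 1 + 14 + 91 + 364 = 470.
Step 2: q^n = 2^14 = 16384.
Step 3: Hamming bound ⌊q^n / V_q(n,t)⌋ = ⌊16384/470⌋ = 34.
Step 4: Compare |C| = 38 to 34: violated.
The claimed |C| lies above the Hamming bound, so no 2-ary code of length 14 with d ≥ 7 can have 38 codewords.


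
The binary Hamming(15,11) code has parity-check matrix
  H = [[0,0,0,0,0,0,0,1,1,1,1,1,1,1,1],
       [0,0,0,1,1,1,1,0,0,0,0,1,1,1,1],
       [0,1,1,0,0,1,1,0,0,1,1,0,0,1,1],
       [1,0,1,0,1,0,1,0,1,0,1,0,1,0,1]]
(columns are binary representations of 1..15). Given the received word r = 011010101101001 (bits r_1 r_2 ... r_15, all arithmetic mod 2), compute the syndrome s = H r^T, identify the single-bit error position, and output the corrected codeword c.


s = (0, 0, 1, 1)^T, error position = 3, corrected codeword c = 010010101101001

Compute s = H r^T mod 2 one row at a time:
  s_1 = 0 + 1 + 1 + 0 + 1 + 0 + 0 + 1 = 4 ≡ 0 (mod 2).
  s_2 = 0 + 1 + 0 + 1 + 1 + 0 + 0 + 1 = 4 ≡ 0 (mod 2).
  s_3 = 1 + 1 + 0 + 1 + 1 + 0 + 0 + 1 = 5 ≡ 1 (mod 2).
  s_4 = 0 + 1 + 1 + 1 + 1 + 0 + 0 + 1 = 5 ≡ 1 (mod 2).
s = (0, 0, 1, 1)^T — this equals column 3 of H (binary 0011), so error is at position 3.
Correct: flip bit 3 of r = 011010101101001 to get c = 010010101101001.


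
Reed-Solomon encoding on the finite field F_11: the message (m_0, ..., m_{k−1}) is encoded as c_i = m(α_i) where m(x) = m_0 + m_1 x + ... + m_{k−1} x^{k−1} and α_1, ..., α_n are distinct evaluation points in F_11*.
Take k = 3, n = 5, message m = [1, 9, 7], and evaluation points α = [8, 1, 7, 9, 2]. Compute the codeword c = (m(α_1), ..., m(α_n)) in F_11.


c = [4, 6, 0, 0, 3]

Message polynomial: m(x) = 1 + 9·x + 7·x^2 (mod 11).
For each evaluation point α_i, compute m(α_i) mod 11:
  α_1 = 8: Horner steps 7 → 10 → 4, so m(8) = 4.
  α_2 = 1: Horner steps 7 → 5 → 6, so m(1) = 6.
  α_3 = 7: Horner steps 7 → 3 → 0, so m(7) = 0.
  α_4 = 9: Horner steps 7 → 6 → 0, so m(9) = 0.
  α_5 = 2: Horner steps 7 → 1 → 3, so m(2) = 3.
Codeword c = [4, 6, 0, 0, 3] ∈ F_11^5.


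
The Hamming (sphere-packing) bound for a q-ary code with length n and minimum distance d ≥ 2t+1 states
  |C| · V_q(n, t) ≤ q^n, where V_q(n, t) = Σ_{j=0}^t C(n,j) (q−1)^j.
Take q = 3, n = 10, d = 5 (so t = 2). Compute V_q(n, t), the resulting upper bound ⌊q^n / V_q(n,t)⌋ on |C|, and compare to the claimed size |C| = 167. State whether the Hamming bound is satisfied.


V_q(n, t) = 201, q^n = 59049, Hamming bound = 293, |C| = 167 ≤ bound (satisfied).

Step 1: Compute V_q(n, t) = Σ_{j=0}^2 C(n, j) (q−1)^j.
  j = 0: C(10,0)·(2)^0 = 1·1 = 1.
  j = 1: C(10,1)·(2)^1 = 10·2 = 20.
  j = 2: C(10,2)·(2)^2 = 45·4 = 180.
  V_q(n, t) = 1 + 20 + 180 = 201.
Step 2: q^n = 3^10 = 59049.
Step 3: Hamming bound ⌊q^n / V_q(n,t)⌋ = ⌊59049/201⌋ = 293.
Step 4: Compare |C| = 167 to 293: satisfied.
The claimed |C| lies below the Hamming bound.


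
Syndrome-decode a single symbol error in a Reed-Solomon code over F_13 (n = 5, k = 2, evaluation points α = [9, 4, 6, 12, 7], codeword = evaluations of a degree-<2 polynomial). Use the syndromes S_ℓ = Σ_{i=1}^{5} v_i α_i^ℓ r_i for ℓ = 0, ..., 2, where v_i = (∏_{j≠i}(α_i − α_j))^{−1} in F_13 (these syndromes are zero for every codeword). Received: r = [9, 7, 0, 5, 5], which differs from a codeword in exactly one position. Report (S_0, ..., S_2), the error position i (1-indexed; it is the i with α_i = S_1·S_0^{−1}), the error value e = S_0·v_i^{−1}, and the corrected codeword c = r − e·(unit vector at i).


S = (7, 10, 5), error at position 5, error magnitude e = 2, c = [9, 7, 0, 5, 3].

Step 1: column multipliers v_i = (∏_{j≠i}(α_i − α_j))^{−1} mod 13.
  i = 1 (α = 9): (9−4)(9−6)(9−12)(9−7) = 5·3·(−3)·2 = −90 ≡ 1, so v_1 = 1^{−1} = 1 (mod 13).
  i = 2 (α = 4): (4−9)(4−6)(4−12)(4−7) = (−5)·(−2)·(−8)·(−3) = 240 ≡ 6, so v_2 = 6^{−1} = 11 (mod 13).
  i = 3 (α = 6): (6−9)(6−4)(6−12)(6−7) = (−3)·2·(−6)·(−1) = −36 ≡ 3, so v_3 = 3^{−1} = 9 (mod 13).
  i = 4 (α = 12): (12−9)(12−4)(12−6)(12−7) = 3·8·6·5 = 720 ≡ 5, so v_4 = 5^{−1} = 8 (mod 13).
  i = 5 (α = 7): (7−9)(7−4)(7−6)(7−12) = (−2)·3·1·(−5) = 30 ≡ 4, so v_5 = 4^{−1} = 10 (mod 13).
  v = [1, 11, 9, 8, 10].
Step 2: syndromes of r = [9, 7, 0, 5, 5] (all sums mod 13).
  S_0 = Σ v_i r_i = 1·9 + 11·7 + 9·0 + 8·5 + 10·5 = 176 ≡ 7.
  S_1 = Σ v_i α_i r_i = 1·9·9 + 11·4·7 + 9·6·0 + 8·12·5 + 10·7·5 = 1219 ≡ 10.
  α_i^2 mod 13 = [3, 3, 10, 1, 10].
  S_2 = Σ v_i α_i^2 r_i = 1·3·9 + 11·3·7 + 9·10·0 + 8·1·5 + 10·10·5 = 798 ≡ 5.
  S = (7, 10, 5) ≠ 0, so r is not a codeword (an error is present).
Step 3: locate the error. For a single error e at position i, S_ℓ = v_i·e·α_i^ℓ, so α_err = S_1/S_0.
  S_0^{−1} = 7^{−1} = 2 (mod 13), so α_err = 10·2 = 20 ≡ 7 = α_5. Error position i = 5.
  Consistency check: S_2/S_1 = 5·4 = 20 ≡ 7 = α_err ✓ (single-error assumption holds).
Step 4: error magnitude e = S_0/v_5 = S_0·∏_{j≠5}(α_5 − α_j) = 7·4 = 28 ≡ 2 (mod 13).
Step 5: correct position 5: c_5 = r_5 − e = 5 − 2 ≡ 3 (mod 13). Hence c = [9, 7, 0, 5, 3].
  Check: interpolating c through the α_i gives m(x) = 8 + 3·x (degree < 2) with m(α_i) = c_i for every i, so c is indeed a codeword.


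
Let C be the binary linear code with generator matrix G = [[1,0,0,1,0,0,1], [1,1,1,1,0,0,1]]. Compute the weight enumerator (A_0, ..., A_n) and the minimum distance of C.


Weight distribution: A_0 = 1, A_2 = 1, A_3 = 1, A_5 = 1. Minimum distance d = 2.

Enumerate all 2^2 = 4 messages m ∈ F_2^2.
For each, compute codeword c = mG in F_2^7, then tally its weight.
  m = 00 → c = 0000000, weight = 0.
  m = 10 → c = 1001001, weight = 3.
  m = 01 → c = 1111001, weight = 5.
  m = 11 → c = 0110000, weight = 2.
Tally weights:
  weight 0: 1 codewords.
  weight 2: 1 codewords.
  weight 3: 1 codewords.
  weight 5: 1 codewords.
Minimum distance d = smallest w > 0 with A_w > 0 = 2.
Sanity: Σ A_w = 4 = 2^2 = 4 ✓.


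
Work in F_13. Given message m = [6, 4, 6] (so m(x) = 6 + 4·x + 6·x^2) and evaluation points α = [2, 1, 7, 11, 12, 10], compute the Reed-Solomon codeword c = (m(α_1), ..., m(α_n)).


c = [12, 3, 3, 9, 8, 9]

Message polynomial: m(x) = 6 + 4·x + 6·x^2 (mod 13).
For each evaluation point α_i, compute m(α_i) mod 13:
  α_1 = 2: Horner steps 6 → 3 → 12, so m(2) = 12.
  α_2 = 1: Horner steps 6 → 10 → 3, so m(1) = 3.
  α_3 = 7: Horner steps 6 → 7 → 3, so m(7) = 3.
  α_4 = 11: Horner steps 6 → 5 → 9, so m(11) = 9.
  α_5 = 12: Horner steps 6 → 11 → 8, so m(12) = 8.
  α_6 = 10: Horner steps 6 → 12 → 9, so m(10) = 9.
Codeword c = [12, 3, 3, 9, 8, 9] ∈ F_13^6.


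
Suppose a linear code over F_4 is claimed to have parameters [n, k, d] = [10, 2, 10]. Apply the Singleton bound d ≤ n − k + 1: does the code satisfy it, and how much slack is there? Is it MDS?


Singleton RHS = n − k + 1 = 9, slack = -1, bound violated (no such code; not MDS).

Singleton bound: d ≤ n − k + 1.
Here n = 10, k = 2, so n − k + 1 = 9.
Given d = 10, check d ≤ 9: NO.
Slack = (n − k + 1) − d = -1.
The slack is negative: d = 10 exceeds n − k + 1 = 9 by 1, so the Singleton bound is violated and no linear [10, 2, 10]_4 code can exist. In particular it is not MDS (MDS requires d = n − k + 1 exactly).
Description: the claimed parameters are [10, 2, 10]_4; such a code would be impossible (violates the Singleton bound).


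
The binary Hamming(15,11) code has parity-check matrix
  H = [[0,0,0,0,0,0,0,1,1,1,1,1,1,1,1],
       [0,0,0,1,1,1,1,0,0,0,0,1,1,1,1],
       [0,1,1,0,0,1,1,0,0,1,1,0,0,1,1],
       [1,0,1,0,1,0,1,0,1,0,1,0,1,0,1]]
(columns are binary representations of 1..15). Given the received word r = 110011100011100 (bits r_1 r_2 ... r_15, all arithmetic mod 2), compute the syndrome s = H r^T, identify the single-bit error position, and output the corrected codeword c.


s = (1, 1, 0, 1)^T, error position = 13, corrected codeword c = 110011100011000

Compute s = H r^T mod 2 one row at a time:
  s_1 = 0 + 0 + 0 + 1 + 1 + 1 + 0 + 0 = 3 ≡ 1 (mod 2).
  s_2 = 0 + 1 + 1 + 1 + 1 + 1 + 0 + 0 = 5 ≡ 1 (mod 2).
  s_3 = 1 + 0 + 1 + 1 + 0 + 1 + 0 + 0 = 4 ≡ 0 (mod 2).
  s_4 = 1 + 0 + 1 + 1 + 0 + 1 + 1 + 0 = 5 ≡ 1 (mod 2).
s = (1, 1, 0, 1)^T — this equals column 13 of H (binary 1101), so error is at position 13.
Correct: flip bit 13 of r = 110011100011100 to get c = 110011100011000.


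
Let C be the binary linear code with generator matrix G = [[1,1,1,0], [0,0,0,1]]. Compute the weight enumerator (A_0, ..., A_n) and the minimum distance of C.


Weight distribution: A_0 = 1, A_1 = 1, A_3 = 1, A_4 = 1. Minimum distance d = 1.

Enumerate all 2^2 = 4 messages m ∈ F_2^2.
For each, compute codeword c = mG in F_2^4, then tally its weight.
  m = 00 → c = 0000, weight = 0.
  m = 10 → c = 1110, weight = 3.
  m = 01 → c = 0001, weight = 1.
  m = 11 → c = 1111, weight = 4.
Tally weights:
  weight 0: 1 codewords.
  weight 1: 1 codewords.
  weight 3: 1 codewords.
  weight 4: 1 codewords.
Minimum distance d = smallest w > 0 with A_w > 0 = 1.
Sanity: Σ A_w = 4 = 2^2 = 4 ✓.


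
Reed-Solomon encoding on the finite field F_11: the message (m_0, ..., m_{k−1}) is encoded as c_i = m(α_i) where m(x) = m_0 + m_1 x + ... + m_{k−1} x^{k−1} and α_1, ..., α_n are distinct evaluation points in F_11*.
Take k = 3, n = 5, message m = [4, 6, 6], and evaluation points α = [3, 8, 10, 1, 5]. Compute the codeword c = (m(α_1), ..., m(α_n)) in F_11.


c = [10, 7, 4, 5, 8]

Message polynomial: m(x) = 4 + 6·x + 6·x^2 (mod 11).
For each evaluation point α_i, compute m(α_i) mod 11:
  α_1 = 3: Horner steps 6 → 2 → 10, so m(3) = 10.
  α_2 = 8: Horner steps 6 → 10 → 7, so m(8) = 7.
  α_3 = 10: Horner steps 6 → 0 → 4, so m(10) = 4.
  α_4 = 1: Horner steps 6 → 1 → 5, so m(1) = 5.
  α_5 = 5: Horner steps 6 → 3 → 8, so m(5) = 8.
Codeword c = [10, 7, 4, 5, 8] ∈ F_11^5.


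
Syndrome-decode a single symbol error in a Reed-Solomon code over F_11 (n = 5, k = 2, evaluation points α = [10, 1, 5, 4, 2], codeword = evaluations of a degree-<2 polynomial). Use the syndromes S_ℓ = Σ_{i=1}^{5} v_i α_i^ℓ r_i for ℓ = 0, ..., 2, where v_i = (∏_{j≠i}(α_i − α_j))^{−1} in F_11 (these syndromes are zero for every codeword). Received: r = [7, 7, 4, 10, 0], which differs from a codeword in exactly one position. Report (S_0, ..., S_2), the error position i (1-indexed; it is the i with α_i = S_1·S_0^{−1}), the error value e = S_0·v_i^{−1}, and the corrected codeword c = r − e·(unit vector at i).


S = (5, 5, 5), error at position 2, error magnitude e = 1, c = [7, 6, 4, 10, 0].

Step 1: column multipliers v_i = (∏_{j≠i}(α_i − α_j))^{−1} mod 11.
  i = 1 (α = 10): (10−1)(10−5)(10−4)(10−2) = 9·5·6·8 = 2160 ≡ 4, so v_1 = 4^{−1} = 3 (mod 11).
  i = 2 (α = 1): (1−10)(1−5)(1−4)(1−2) = (−9)·(−4)·(−3)·(−1) = 108 ≡ 9, so v_2 = 9^{−1} = 5 (mod 11).
  i = 3 (α = 5): (5−10)(5−1)(5−4)(5−2) = (−5)·4·1·3 = −60 ≡ 6, so v_3 = 6^{−1} = 2 (mod 11).
  i = 4 (α = 4): (4−10)(4−1)(4−5)(4−2) = (−6)·3·(−1)·2 = 36 ≡ 3, so v_4 = 3^{−1} = 4 (mod 11).
  i = 5 (α = 2): (2−10)(2−1)(2−5)(2−4) = (−8)·1·(−3)·(−2) = −48 ≡ 7, so v_5 = 7^{−1} = 8 (mod 11).
  v = [3, 5, 2, 4, 8].
Step 2: syndromes of r = [7, 7, 4, 10, 0] (all sums mod 11).
  S_0 = Σ v_i r_i = 3·7 + 5·7 + 2·4 + 4·10 + 8·0 = 104 ≡ 5.
  S_1 = Σ v_i α_i r_i = 3·10·7 + 5·1·7 + 2·5·4 + 4·4·10 + 8·2·0 = 445 ≡ 5.
  α_i^2 mod 11 = [1, 1, 3, 5, 4].
  S_2 = Σ v_i α_i^2 r_i = 3·1·7 + 5·1·7 + 2·3·4 + 4·5·10 + 8·4·0 = 280 ≡ 5.
  S = (5, 5, 5) ≠ 0, so r is not a codeword (an error is present).
Step 3: locate the error. For a single error e at position i, S_ℓ = v_i·e·α_i^ℓ, so α_err = S_1/S_0.
  S_0^{−1} = 5^{−1} = 9 (mod 11), so α_err = 5·9 = 45 ≡ 1 = α_2. Error position i = 2.
  Consistency check: S_2/S_1 = 5·9 = 45 ≡ 1 = α_err ✓ (single-error assumption holds).
Step 4: error magnitude e = S_0/v_2 = S_0·∏_{j≠2}(α_2 − α_j) = 5·9 = 45 ≡ 1 (mod 11).
Step 5: correct position 2: c_2 = r_2 − e = 7 − 1 ≡ 6 (mod 11). Hence c = [7, 6, 4, 10, 0].
  Check: interpolating c through the α_i gives m(x) = 1 + 5·x (degree < 2) with m(α_i) = c_i for every i, so c is indeed a codeword.


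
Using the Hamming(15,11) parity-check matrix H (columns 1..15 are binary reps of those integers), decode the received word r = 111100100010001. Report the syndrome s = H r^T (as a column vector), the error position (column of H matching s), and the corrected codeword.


s = (0, 1, 1, 1)^T, error position = 7, corrected codeword c = 111100000010001

Compute s = H r^T mod 2 one row at a time:
  s_1 = 0 + 0 + 0 + 1 + 0 + 0 + 0 + 1 = 2 ≡ 0 (mod 2).
  s_2 = 1 + 0 + 0 + 1 + 0 + 0 + 0 + 1 = 3 ≡ 1 (mod 2).
  s_3 = 1 + 1 + 0 + 1 + 0 + 1 + 0 + 1 = 5 ≡ 1 (mod 2).
  s_4 = 1 + 1 + 0 + 1 + 0 + 1 + 0 + 1 = 5 ≡ 1 (mod 2).
s = (0, 1, 1, 1)^T — this equals column 7 of H (binary 0111), so error is at position 7.
Correct: flip bit 7 of r = 111100100010001 to get c = 111100000010001.


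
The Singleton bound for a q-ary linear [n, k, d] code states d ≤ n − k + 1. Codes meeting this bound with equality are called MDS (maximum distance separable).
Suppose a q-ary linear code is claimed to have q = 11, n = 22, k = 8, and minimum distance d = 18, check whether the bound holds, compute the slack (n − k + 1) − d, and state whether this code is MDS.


Singleton RHS = n − k + 1 = 15, slack = -3, bound violated (no such code; not MDS).

Singleton bound: d ≤ n − k + 1.
Here n = 22, k = 8, so n − k + 1 = 15.
Given d = 18, check d ≤ 15: NO.
Slack = (n − k + 1) − d = -3.
The slack is negative: d = 18 exceeds n − k + 1 = 15 by 3, so the Singleton bound is violated and no linear [22, 8, 18]_11 code can exist. In particular it is not MDS (MDS requires d = n − k + 1 exactly).
Description: the claimed parameters are [22, 8, 18]_11; such a code would be impossible (violates the Singleton bound).


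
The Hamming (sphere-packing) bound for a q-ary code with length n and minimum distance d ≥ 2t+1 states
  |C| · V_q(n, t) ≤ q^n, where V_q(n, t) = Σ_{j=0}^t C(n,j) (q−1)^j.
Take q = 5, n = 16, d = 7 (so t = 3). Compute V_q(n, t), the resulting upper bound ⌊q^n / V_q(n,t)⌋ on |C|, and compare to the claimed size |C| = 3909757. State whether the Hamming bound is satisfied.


V_q(n, t) = 37825, q^n = 152587890625, Hamming bound = 4034048, |C| = 3909757 ≤ bound (satisfied).

Step 1: Compute V_q(n, t) = Σ_{j=0}^3 C(n, j) (q−1)^j.
  j = 0: C(16,0)·(4)^0 = 1·1 = 1.
  j = 1: C(16,1)·(4)^1 = 16·4 = 64.
  j = 2: C(16,2)·(4)^2 = 120·16 = 1920.
  j = 3: C(16,3)·(4)^3 = 560·64 = 35840.
  V_q(n, t) = 1 + 64 + 1920 + 35840 = 37825.
Step 2: q^n = 5^16 = 152587890625.
Step 3: Hamming bound ⌊q^n / V_q(n,t)⌋ = ⌊152587890625/37825⌋ = 4034048.
Step 4: Compare |C| = 3909757 to 4034048: satisfied.
The claimed |C| lies below the Hamming bound.


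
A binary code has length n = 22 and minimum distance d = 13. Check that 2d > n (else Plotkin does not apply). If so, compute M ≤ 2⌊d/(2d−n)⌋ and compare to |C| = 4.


Plotkin bound M ≤ 6; given |C| = 4 ≤ bound (satisfied).

Check applicability: 2d = 26, n = 22.
2d − n = 4 > 0, so Plotkin applies.
Compute d/(2d−n) = 13/4 ≈ 3.2500.
⌊d/(2d−n)⌋ = 3.
Plotkin bound: M ≤ 2·3 = 6.
Given |C| = 4, check: satisfied.
This |C| is below the Plotkin bound.


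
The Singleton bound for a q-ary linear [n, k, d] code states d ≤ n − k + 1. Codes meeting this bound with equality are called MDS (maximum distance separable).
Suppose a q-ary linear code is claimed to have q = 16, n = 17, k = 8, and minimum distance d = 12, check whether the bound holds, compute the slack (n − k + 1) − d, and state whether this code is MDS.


Singleton RHS = n − k + 1 = 10, slack = -2, bound violated (no such code; not MDS).

Singleton bound: d ≤ n − k + 1.
Here n = 17, k = 8, so n − k + 1 = 10.
Given d = 12, check d ≤ 10: NO.
Slack = (n − k + 1) − d = -2.
The slack is negative: d = 12 exceeds n − k + 1 = 10 by 2, so the Singleton bound is violated and no linear [17, 8, 12]_16 code can exist. In particular it is not MDS (MDS requires d = n − k + 1 exactly).
Description: the claimed parameters are [17, 8, 12]_16; such a code would be impossible (violates the Singleton bound).


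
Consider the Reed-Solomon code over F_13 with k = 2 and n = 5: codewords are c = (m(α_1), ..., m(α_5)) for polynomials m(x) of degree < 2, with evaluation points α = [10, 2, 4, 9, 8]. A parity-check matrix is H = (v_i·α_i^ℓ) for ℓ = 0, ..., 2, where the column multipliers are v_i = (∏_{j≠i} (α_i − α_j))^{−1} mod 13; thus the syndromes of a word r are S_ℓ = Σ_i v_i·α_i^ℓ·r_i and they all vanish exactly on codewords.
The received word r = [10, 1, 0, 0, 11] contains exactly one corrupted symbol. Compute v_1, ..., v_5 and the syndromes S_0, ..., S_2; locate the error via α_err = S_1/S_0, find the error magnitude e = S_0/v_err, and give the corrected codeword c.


S = (12, 4, 10), error at position 4, error magnitude e = 9, c = [10, 1, 0, 4, 11].

Step 1: column multipliers v_i = (∏_{j≠i}(α_i − α_j))^{−1} mod 13.
  i = 1 (α = 10): (10−2)(10−4)(10−9)(10−8) = 8·6·1·2 = 96 ≡ 5, so v_1 = 5^{−1} = 8 (mod 13).
  i = 2 (α = 2): (2−10)(2−4)(2−9)(2−8) = (−8)·(−2)·(−7)·(−6) = 672 ≡ 9, so v_2 = 9^{−1} = 3 (mod 13).
  i = 3 (α = 4): (4−10)(4−2)(4−9)(4−8) = (−6)·2·(−5)·(−4) = −240 ≡ 7, so v_3 = 7^{−1} = 2 (mod 13).
  i = 4 (α = 9): (9−10)(9−2)(9−4)(9−8) = (−1)·7·5·1 = −35 ≡ 4, so v_4 = 4^{−1} = 10 (mod 13).
  i = 5 (α = 8): (8−10)(8−2)(8−4)(8−9) = (−2)·6·4·(−1) = 48 ≡ 9, so v_5 = 9^{−1} = 3 (mod 13).
  v = [8, 3, 2, 10, 3].
Step 2: syndromes of r = [10, 1, 0, 0, 11] (all sums mod 13).
  S_0 = Σ v_i r_i = 8·10 + 3·1 + 2·0 + 10·0 + 3·11 = 116 ≡ 12.
  S_1 = Σ v_i α_i r_i = 8·10·10 + 3·2·1 + 2·4·0 + 10·9·0 + 3·8·11 = 1070 ≡ 4.
  α_i^2 mod 13 = [9, 4, 3, 3, 12].
  S_2 = Σ v_i α_i^2 r_i = 8·9·10 + 3·4·1 + 2·3·0 + 10·3·0 + 3·12·11 = 1128 ≡ 10.
  S = (12, 4, 10) ≠ 0, so r is not a codeword (an error is present).
Step 3: locate the error. For a single error e at position i, S_ℓ = v_i·e·α_i^ℓ, so α_err = S_1/S_0.
  S_0^{−1} = 12^{−1} = 12 (mod 13), so α_err = 4·12 = 48 ≡ 9 = α_4. Error position i = 4.
  Consistency check: S_2/S_1 = 10·10 = 100 ≡ 9 = α_err ✓ (single-error assumption holds).
Step 4: error magnitude e = S_0/v_4 = S_0·∏_{j≠4}(α_4 − α_j) = 12·4 = 48 ≡ 9 (mod 13).
Step 5: correct position 4: c_4 = r_4 − e = 0 − 9 ≡ 4 (mod 13). Hence c = [10, 1, 0, 4, 11].
  Check: interpolating c through the α_i gives m(x) = 2 + 6·x (degree < 2) with m(α_i) = c_i for every i, so c is indeed a codeword.


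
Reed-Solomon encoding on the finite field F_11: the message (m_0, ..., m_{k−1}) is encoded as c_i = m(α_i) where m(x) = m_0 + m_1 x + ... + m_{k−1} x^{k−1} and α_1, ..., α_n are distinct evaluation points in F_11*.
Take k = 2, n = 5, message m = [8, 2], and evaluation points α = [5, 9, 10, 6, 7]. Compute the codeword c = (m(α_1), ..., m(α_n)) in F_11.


c = [7, 4, 6, 9, 0]

Message polynomial: m(x) = 8 + 2·x (mod 11).
For each evaluation point α_i, compute m(α_i) mod 11:
  α_1 = 5: Horner steps 2 → 7, so m(5) = 7.
  α_2 = 9: Horner steps 2 → 4, so m(9) = 4.
  α_3 = 10: Horner steps 2 → 6, so m(10) = 6.
  α_4 = 6: Horner steps 2 → 9, so m(6) = 9.
  α_5 = 7: Horner steps 2 → 0, so m(7) = 0.
Codeword c = [7, 4, 6, 9, 0] ∈ F_11^5.


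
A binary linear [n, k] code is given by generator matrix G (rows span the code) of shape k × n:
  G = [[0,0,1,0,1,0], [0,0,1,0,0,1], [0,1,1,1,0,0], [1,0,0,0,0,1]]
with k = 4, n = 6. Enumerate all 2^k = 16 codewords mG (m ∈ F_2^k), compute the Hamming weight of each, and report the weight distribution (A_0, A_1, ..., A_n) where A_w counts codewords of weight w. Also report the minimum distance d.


Weight distribution: A_0 = 1, A_2 = 6, A_3 = 4, A_4 = 1, A_5 = 4. Minimum distance d = 2.

Enumerate all 2^4 = 16 messages m ∈ F_2^4.
For each, compute codeword c = mG in F_2^6, then tally its weight.
  m = 0000 → c = 000000, weight = 0.
  m = 1000 → c = 001010, weight = 2.
  m = 0100 → c = 001001, weight = 2.
  m = 1100 → c = 000011, weight = 2.
  m = 0010 → c = 011100, weight = 3.
  m = 1010 → c = 010110, weight = 3.
  m = 0110 → c = 010101, weight = 3.
  m = 1110 → c = 011111, weight = 5.
  m = 0001 → c = 100001, weight = 2.
  m = 1001 → c = 101011, weight = 4.
  m = 0101 → c = 101000, weight = 2.
  m = 1101 → c = 100010, weight = 2.
  m = 0011 → c = 111101, weight = 5.
  m = 1011 → c = 110111, weight = 5.
  m = 0111 → c = 110100, weight = 3.
  m = 1111 → c = 111110, weight = 5.
Tally weights:
  weight 0: 1 codewords.
  weight 2: 6 codewords.
  weight 3: 4 codewords.
  weight 4: 1 codewords.
  weight 5: 4 codewords.
Minimum distance d = smallest w > 0 with A_w > 0 = 2.
Sanity: Σ A_w = 16 = 2^4 = 16 ✓.


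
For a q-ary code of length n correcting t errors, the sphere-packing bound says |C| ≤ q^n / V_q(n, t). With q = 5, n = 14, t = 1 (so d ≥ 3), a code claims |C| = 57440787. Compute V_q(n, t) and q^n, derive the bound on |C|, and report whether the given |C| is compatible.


V_q(n, t) = 57, q^n = 6103515625, Hamming bound = 107079221, |C| = 57440787 ≤ bound (satisfied).

Step 1: Compute V_q(n, t) = Σ_{j=0}^1 C(n, j) (q−1)^j.
  j = 0: C(14,0)·(4)^0 = 1·1 = 1.
  j = 1: C(14,1)·(4)^1 = 14·4 = 56.
  V_q(n, t) = 1 + 56 = 57.
Step 2: q^n = 5^14 = 6103515625.
Step 3: Hamming bound ⌊q^n / V_q(n,t)⌋ = ⌊6103515625/57⌋ = 107079221.
Step 4: Compare |C| = 57440787 to 107079221: satisfied.
The claimed |C| lies below the Hamming bound.


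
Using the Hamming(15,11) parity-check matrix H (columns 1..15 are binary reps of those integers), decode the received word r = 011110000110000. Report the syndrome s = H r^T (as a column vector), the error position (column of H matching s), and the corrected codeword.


s = (0, 0, 0, 1)^T, error position = 1, corrected codeword c = 111110000110000

Compute s = H r^T mod 2 one row at a time:
  s_1 = 0 + 0 + 1 + 1 + 0 + 0 + 0 + 0 = 2 ≡ 0 (mod 2).
  s_2 = 1 + 1 + 0 + 0 + 0 + 0 + 0 + 0 = 2 ≡ 0 (mod 2).
  s_3 = 1 + 1 + 0 + 0 + 1 + 1 + 0 + 0 = 4 ≡ 0 (mod 2).
  s_4 = 0 + 1 + 1 + 0 + 0 + 1 + 0 + 0 = 3 ≡ 1 (mod 2).
s = (0, 0, 0, 1)^T — this equals column 1 of H (binary 0001), so error is at position 1.
Correct: flip bit 1 of r = 011110000110000 to get c = 111110000110000.


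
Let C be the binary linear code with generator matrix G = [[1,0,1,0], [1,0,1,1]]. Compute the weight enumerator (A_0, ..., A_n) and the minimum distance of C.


Weight distribution: A_0 = 1, A_1 = 1, A_2 = 1, A_3 = 1. Minimum distance d = 1.

Enumerate all 2^2 = 4 messages m ∈ F_2^2.
For each, compute codeword c = mG in F_2^4, then tally its weight.
  m = 00 → c = 0000, weight = 0.
  m = 10 → c = 1010, weight = 2.
  m = 01 → c = 1011, weight = 3.
  m = 11 → c = 0001, weight = 1.
Tally weights:
  weight 0: 1 codewords.
  weight 1: 1 codewords.
  weight 2: 1 codewords.
  weight 3: 1 codewords.
Minimum distance d = smallest w > 0 with A_w > 0 = 1.
Sanity: Σ A_w = 4 = 2^2 = 4 ✓.


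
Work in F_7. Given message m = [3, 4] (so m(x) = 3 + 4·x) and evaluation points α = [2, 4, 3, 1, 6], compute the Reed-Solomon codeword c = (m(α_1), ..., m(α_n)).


c = [4, 5, 1, 0, 6]

Message polynomial: m(x) = 3 + 4·x (mod 7).
For each evaluation point α_i, compute m(α_i) mod 7:
  α_1 = 2: Horner steps 4 → 4, so m(2) = 4.
  α_2 = 4: Horner steps 4 → 5, so m(4) = 5.
  α_3 = 3: Horner steps 4 → 1, so m(3) = 1.
  α_4 = 1: Horner steps 4 → 0, so m(1) = 0.
  α_5 = 6: Horner steps 4 → 6, so m(6) = 6.
Codeword c = [4, 5, 1, 0, 6] ∈ F_7^5.


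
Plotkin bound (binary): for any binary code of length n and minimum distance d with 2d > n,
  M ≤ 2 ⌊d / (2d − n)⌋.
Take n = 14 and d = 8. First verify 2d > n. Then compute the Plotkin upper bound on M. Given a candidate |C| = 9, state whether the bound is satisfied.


Plotkin bound M ≤ 8; given |C| = 9 > bound (violated).

Check applicability: 2d = 16, n = 14.
2d − n = 2 > 0, so Plotkin applies.
Compute d/(2d−n) = 8/2 ≈ 4.0000.
⌊d/(2d−n)⌋ = 4.
Plotkin bound: M ≤ 2·4 = 8.
Given |C| = 9, check: VIOLATED.
This |C| is above the Plotkin bound, so no binary code with n = 14, d = 8 and 9 codewords exists.


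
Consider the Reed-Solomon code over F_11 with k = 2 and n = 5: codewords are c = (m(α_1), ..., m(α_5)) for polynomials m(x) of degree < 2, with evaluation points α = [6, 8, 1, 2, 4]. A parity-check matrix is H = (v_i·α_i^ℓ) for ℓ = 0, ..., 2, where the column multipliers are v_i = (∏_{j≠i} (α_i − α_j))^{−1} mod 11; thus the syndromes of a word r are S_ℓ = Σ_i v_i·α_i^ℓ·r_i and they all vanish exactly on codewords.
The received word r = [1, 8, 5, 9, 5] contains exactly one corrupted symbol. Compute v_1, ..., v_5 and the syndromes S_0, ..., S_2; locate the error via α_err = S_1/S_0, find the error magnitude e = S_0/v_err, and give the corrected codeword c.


S = (10, 10, 10), error at position 3, error magnitude e = 5, c = [1, 8, 0, 9, 5].

Step 1: column multipliers v_i = (∏_{j≠i}(α_i − α_j))^{−1} mod 11.
  i = 1 (α = 6): (6−8)(6−1)(6−2)(6−4) = (−2)·5·4·2 = −80 ≡ 8, so v_1 = 8^{−1} = 7 (mod 11).
  i = 2 (α = 8): (8−6)(8−1)(8−2)(8−4) = 2·7·6·4 = 336 ≡ 6, so v_2 = 6^{−1} = 2 (mod 11).
  i = 3 (α = 1): (1−6)(1−8)(1−2)(1−4) = (−5)·(−7)·(−1)·(−3) = 105 ≡ 6, so v_3 = 6^{−1} = 2 (mod 11).
  i = 4 (α = 2): (2−6)(2−8)(2−1)(2−4) = (−4)·(−6)·1·(−2) = −48 ≡ 7, so v_4 = 7^{−1} = 8 (mod 11).
  i = 5 (α = 4): (4−6)(4−8)(4−1)(4−2) = (−2)·(−4)·3·2 = 48 ≡ 4, so v_5 = 4^{−1} = 3 (mod 11).
  v = [7, 2, 2, 8, 3].
Step 2: syndromes of r = [1, 8, 5, 9, 5] (all sums mod 11).
  S_0 = Σ v_i r_i = 7·1 + 2·8 + 2·5 + 8·9 + 3·5 = 120 ≡ 10.
  S_1 = Σ v_i α_i r_i = 7·6·1 + 2·8·8 + 2·1·5 + 8·2·9 + 3·4·5 = 384 ≡ 10.
  α_i^2 mod 11 = [3, 9, 1, 4, 5].
  S_2 = Σ v_i α_i^2 r_i = 7·3·1 + 2·9·8 + 2·1·5 + 8·4·9 + 3·5·5 = 538 ≡ 10.
  S = (10, 10, 10) ≠ 0, so r is not a codeword (an error is present).
Step 3: locate the error. For a single error e at position i, S_ℓ = v_i·e·α_i^ℓ, so α_err = S_1/S_0.
  S_0^{−1} = 10^{−1} = 10 (mod 11), so α_err = 10·10 = 100 ≡ 1 = α_3. Error position i = 3.
  Consistency check: S_2/S_1 = 10·10 = 100 ≡ 1 = α_err ✓ (single-error assumption holds).
Step 4: error magnitude e = S_0/v_3 = S_0·∏_{j≠3}(α_3 − α_j) = 10·6 = 60 ≡ 5 (mod 11).
Step 5: correct position 3: c_3 = r_3 − e = 5 − 5 ≡ 0 (mod 11). Hence c = [1, 8, 0, 9, 5].
  Check: interpolating c through the α_i gives m(x) = 2 + 9·x (degree < 2) with m(α_i) = c_i for every i, so c is indeed a codeword.


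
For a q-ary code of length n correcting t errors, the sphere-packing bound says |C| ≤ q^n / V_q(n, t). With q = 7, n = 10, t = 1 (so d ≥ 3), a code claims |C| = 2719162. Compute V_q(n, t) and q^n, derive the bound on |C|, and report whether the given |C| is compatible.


V_q(n, t) = 61, q^n = 282475249, Hamming bound = 4630741, |C| = 2719162 ≤ bound (satisfied).

Step 1: Compute V_q(n, t) = Σ_{j=0}^1 C(n, j) (q−1)^j.
  j = 0: C(10,0)·(6)^0 = 1·1 = 1.
  j = 1: C(10,1)·(6)^1 = 10·6 = 60.
  V_q(n, t) = 1 + 60 = 61.
Step 2: q^n = 7^10 = 282475249.
Step 3: Hamming bound ⌊q^n / V_q(n,t)⌋ = ⌊282475249/61⌋ = 4630741.
Step 4: Compare |C| = 2719162 to 4630741: satisfied.
The claimed |C| lies below the Hamming bound.


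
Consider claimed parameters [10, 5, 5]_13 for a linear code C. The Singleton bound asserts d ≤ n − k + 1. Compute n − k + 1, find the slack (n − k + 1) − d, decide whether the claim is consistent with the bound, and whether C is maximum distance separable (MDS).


Singleton RHS = n − k + 1 = 6, slack = 1, bound satisfied, not MDS.

Singleton bound: d ≤ n − k + 1.
Here n = 10, k = 5, so n − k + 1 = 6.
Given d = 5, check d ≤ 6: YES.
Slack = (n − k + 1) − d = 1.
The code is NOT MDS (slack = 1 > 0).
Description: the claimed parameters are [10, 5, 5]_13; such a code would be non-MDS.


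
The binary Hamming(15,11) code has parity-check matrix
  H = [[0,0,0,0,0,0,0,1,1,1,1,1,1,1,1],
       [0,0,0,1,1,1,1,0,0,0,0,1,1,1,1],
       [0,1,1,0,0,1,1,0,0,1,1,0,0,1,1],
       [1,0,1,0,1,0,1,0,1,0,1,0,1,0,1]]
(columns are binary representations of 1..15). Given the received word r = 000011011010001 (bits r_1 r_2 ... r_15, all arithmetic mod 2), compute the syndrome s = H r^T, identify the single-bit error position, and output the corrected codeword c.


s = (0, 1, 1, 0)^T, error position = 6, corrected codeword c = 000010011010001

Compute s = H r^T mod 2 one row at a time:
  s_1 = 1 + 1 + 0 + 1 + 0 + 0 + 0 + 1 = 4 ≡ 0 (mod 2).
  s_2 = 0 + 1 + 1 + 0 + 0 + 0 + 0 + 1 = 3 ≡ 1 (mod 2).
  s_3 = 0 + 0 + 1 + 0 + 0 + 1 + 0 + 1 = 3 ≡ 1 (mod 2).
  s_4 = 0 + 0 + 1 + 0 + 1 + 1 + 0 + 1 = 4 ≡ 0 (mod 2).
s = (0, 1, 1, 0)^T — this equals column 6 of H (binary 0110), so error is at position 6.
Correct: flip bit 6 of r = 000011011010001 to get c = 000010011010001.


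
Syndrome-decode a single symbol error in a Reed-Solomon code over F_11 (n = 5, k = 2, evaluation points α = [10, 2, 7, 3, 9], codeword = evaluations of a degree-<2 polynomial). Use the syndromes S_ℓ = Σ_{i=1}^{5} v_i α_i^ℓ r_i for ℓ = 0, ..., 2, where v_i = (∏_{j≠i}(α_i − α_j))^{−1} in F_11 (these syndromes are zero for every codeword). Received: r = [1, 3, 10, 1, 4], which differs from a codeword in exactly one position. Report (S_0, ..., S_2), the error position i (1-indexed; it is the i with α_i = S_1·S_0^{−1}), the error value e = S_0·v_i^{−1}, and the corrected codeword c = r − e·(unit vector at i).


S = (7, 10, 8), error at position 4, error magnitude e = 1, c = [1, 3, 10, 0, 4].

Step 1: column multipliers v_i = (∏_{j≠i}(α_i − α_j))^{−1} mod 11.
  i = 1 (α = 10): (10−2)(10−7)(10−3)(10−9) = 8·3·7·1 = 168 ≡ 3, so v_1 = 3^{−1} = 4 (mod 11).
  i = 2 (α = 2): (2−10)(2−7)(2−3)(2−9) = (−8)·(−5)·(−1)·(−7) = 280 ≡ 5, so v_2 = 5^{−1} = 9 (mod 11).
  i = 3 (α = 7): (7−10)(7−2)(7−3)(7−9) = (−3)·5·4·(−2) = 120 ≡ 10, so v_3 = 10^{−1} = 10 (mod 11).
  i = 4 (α = 3): (3−10)(3−2)(3−7)(3−9) = (−7)·1·(−4)·(−6) = −168 ≡ 8, so v_4 = 8^{−1} = 7 (mod 11).
  i = 5 (α = 9): (9−10)(9−2)(9−7)(9−3) = (−1)·7·2·6 = −84 ≡ 4, so v_5 = 4^{−1} = 3 (mod 11).
  v = [4, 9, 10, 7, 3].
Step 2: syndromes of r = [1, 3, 10, 1, 4] (all sums mod 11).
  S_0 = Σ v_i r_i = 4·1 + 9·3 + 10·10 + 7·1 + 3·4 = 150 ≡ 7.
  S_1 = Σ v_i α_i r_i = 4·10·1 + 9·2·3 + 10·7·10 + 7·3·1 + 3·9·4 = 923 ≡ 10.
  α_i^2 mod 11 = [1, 4, 5, 9, 4].
  S_2 = Σ v_i α_i^2 r_i = 4·1·1 + 9·4·3 + 10·5·10 + 7·9·1 + 3·4·4 = 723 ≡ 8.
  S = (7, 10, 8) ≠ 0, so r is not a codeword (an error is present).
Step 3: locate the error. For a single error e at position i, S_ℓ = v_i·e·α_i^ℓ, so α_err = S_1/S_0.
  S_0^{−1} = 7^{−1} = 8 (mod 11), so α_err = 10·8 = 80 ≡ 3 = α_4. Error position i = 4.
  Consistency check: S_2/S_1 = 8·10 = 80 ≡ 3 = α_err ✓ (single-error assumption holds).
Step 4: error magnitude e = S_0/v_4 = S_0·∏_{j≠4}(α_4 − α_j) = 7·8 = 56 ≡ 1 (mod 11).
Step 5: correct position 4: c_4 = r_4 − e = 1 − 1 ≡ 0 (mod 11). Hence c = [1, 3, 10, 0, 4].
  Check: interpolating c through the α_i gives m(x) = 9 + 8·x (degree < 2) with m(α_i) = c_i for every i, so c is indeed a codeword.


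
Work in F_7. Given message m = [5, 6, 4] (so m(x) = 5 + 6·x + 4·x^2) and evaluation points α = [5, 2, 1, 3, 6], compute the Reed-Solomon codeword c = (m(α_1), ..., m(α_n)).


c = [2, 5, 1, 3, 3]

Message polynomial: m(x) = 5 + 6·x + 4·x^2 (mod 7).
For each evaluation point α_i, compute m(α_i) mod 7:
  α_1 = 5: Horner steps 4 → 5 → 2, so m(5) = 2.
  α_2 = 2: Horner steps 4 → 0 → 5, so m(2) = 5.
  α_3 = 1: Horner steps 4 → 3 → 1, so m(1) = 1.
  α_4 = 3: Horner steps 4 → 4 → 3, so m(3) = 3.
  α_5 = 6: Horner steps 4 → 2 → 3, so m(6) = 3.
Codeword c = [2, 5, 1, 3, 3] ∈ F_7^5.


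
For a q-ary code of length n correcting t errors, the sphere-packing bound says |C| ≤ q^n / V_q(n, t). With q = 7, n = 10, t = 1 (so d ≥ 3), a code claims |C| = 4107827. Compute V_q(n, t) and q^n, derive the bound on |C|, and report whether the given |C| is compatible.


V_q(n, t) = 61, q^n = 282475249, Hamming bound = 4630741, |C| = 4107827 ≤ bound (satisfied).

Step 1: Compute V_q(n, t) = Σ_{j=0}^1 C(n, j) (q−1)^j.
  j = 0: C(10,0)·(6)^0 = 1·1 = 1.
  j = 1: C(10,1)·(6)^1 = 10·6 = 60.
  V_q(n, t) = 1 + 60 = 61.
Step 2: q^n = 7^10 = 282475249.
Step 3: Hamming bound ⌊q^n / V_q(n,t)⌋ = ⌊282475249/61⌋ = 4630741.
Step 4: Compare |C| = 4107827 to 4630741: satisfied.
The claimed |C| lies below the Hamming bound.


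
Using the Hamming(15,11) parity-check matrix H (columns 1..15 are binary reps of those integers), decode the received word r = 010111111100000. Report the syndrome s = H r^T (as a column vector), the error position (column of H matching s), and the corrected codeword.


s = (1, 0, 0, 1)^T, error position = 9, corrected codeword c = 010111110100000

Compute s = H r^T mod 2 one row at a time:
  s_1 = 1 + 1 + 1 + 0 + 0 + 0 + 0 + 0 = 3 ≡ 1 (mod 2).
  s_2 = 1 + 1 + 1 + 1 + 0 + 0 + 0 + 0 = 4 ≡ 0 (mod 2).
  s_3 = 1 + 0 + 1 + 1 + 1 + 0 + 0 + 0 = 4 ≡ 0 (mod 2).
  s_4 = 0 + 0 + 1 + 1 + 1 + 0 + 0 + 0 = 3 ≡ 1 (mod 2).
s = (1, 0, 0, 1)^T — this equals column 9 of H (binary 1001), so error is at position 9.
Correct: flip bit 9 of r = 010111111100000 to get c = 010111110100000.


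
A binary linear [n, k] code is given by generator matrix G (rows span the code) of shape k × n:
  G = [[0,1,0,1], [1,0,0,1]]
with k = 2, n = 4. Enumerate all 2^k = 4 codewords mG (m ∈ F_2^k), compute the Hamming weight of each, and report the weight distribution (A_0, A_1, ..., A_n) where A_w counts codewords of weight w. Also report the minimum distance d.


Weight distribution: A_0 = 1, A_2 = 3. Minimum distance d = 2.

Enumerate all 2^2 = 4 messages m ∈ F_2^2.
For each, compute codeword c = mG in F_2^4, then tally its weight.
  m = 00 → c = 0000, weight = 0.
  m = 10 → c = 0101, weight = 2.
  m = 01 → c = 1001, weight = 2.
  m = 11 → c = 1100, weight = 2.
Tally weights:
  weight 0: 1 codewords.
  weight 2: 3 codewords.
Minimum distance d = smallest w > 0 with A_w > 0 = 2.
Sanity: Σ A_w = 4 = 2^2 = 4 ✓.


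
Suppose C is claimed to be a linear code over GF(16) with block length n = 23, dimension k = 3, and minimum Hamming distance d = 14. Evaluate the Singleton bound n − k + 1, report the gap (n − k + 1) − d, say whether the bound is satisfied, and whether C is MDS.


Singleton RHS = n − k + 1 = 21, slack = 7, bound satisfied, not MDS.

Singleton bound: d ≤ n − k + 1.
Here n = 23, k = 3, so n − k + 1 = 21.
Given d = 14, check d ≤ 21: YES.
Slack = (n − k + 1) − d = 7.
The code is NOT MDS (slack = 7 > 0).
Description: the claimed parameters are [23, 3, 14]_16; such a code would be non-MDS.
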